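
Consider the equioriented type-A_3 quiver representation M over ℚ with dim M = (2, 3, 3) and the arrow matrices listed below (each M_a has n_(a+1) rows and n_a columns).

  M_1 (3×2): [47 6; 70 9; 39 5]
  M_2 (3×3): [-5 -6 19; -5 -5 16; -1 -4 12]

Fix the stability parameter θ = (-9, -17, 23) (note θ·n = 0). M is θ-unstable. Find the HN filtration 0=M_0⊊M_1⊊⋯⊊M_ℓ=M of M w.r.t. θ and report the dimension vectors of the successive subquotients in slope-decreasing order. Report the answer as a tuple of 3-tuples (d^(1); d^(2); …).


Interval decomposition of M: I[1,3]^2, I[2,3].
HN type (ℓ=3): μ^(1)=23; μ^(2)=-13; μ^(3)=-17

((0, 0, 3); (2, 2, 0); (0, 1, 0))


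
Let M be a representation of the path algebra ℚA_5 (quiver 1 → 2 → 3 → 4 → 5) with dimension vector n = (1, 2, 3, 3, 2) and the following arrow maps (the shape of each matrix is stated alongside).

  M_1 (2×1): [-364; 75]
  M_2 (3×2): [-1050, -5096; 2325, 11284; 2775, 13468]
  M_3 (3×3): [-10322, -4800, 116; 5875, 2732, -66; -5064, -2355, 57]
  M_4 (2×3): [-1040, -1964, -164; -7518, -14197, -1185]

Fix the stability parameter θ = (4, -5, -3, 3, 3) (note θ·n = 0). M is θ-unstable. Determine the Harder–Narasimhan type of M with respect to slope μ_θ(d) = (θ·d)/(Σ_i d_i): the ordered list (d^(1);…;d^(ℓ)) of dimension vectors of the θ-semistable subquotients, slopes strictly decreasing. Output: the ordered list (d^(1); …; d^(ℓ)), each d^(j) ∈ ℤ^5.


Interval decomposition of M: I[1,2], I[2,3], I[3,5]^2, I[4,4].
HN type (ℓ=4): μ^(1)=3; μ^(2)=-1/2; μ^(3)=-3; μ^(4)=-5

((0, 0, 0, 3, 2); (1, 1, 0, 0, 0); (0, 0, 3, 0, 0); (0, 1, 0, 0, 0))


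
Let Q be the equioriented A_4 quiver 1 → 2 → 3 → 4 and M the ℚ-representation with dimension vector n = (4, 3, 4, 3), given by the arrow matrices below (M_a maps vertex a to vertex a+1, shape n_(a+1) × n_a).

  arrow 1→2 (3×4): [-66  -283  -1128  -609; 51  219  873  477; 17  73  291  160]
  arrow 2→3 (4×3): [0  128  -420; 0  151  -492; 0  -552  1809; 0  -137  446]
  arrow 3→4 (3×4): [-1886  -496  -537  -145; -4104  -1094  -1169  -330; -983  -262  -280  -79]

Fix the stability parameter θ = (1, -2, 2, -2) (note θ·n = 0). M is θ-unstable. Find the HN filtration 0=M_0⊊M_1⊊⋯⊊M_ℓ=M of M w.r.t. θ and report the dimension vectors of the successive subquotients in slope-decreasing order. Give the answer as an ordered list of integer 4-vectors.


Via rank(M_{q-1}∘⋯∘M_p): M ≅ I[1,1], I[1,2], I[1,4]^2, I[3,3], I[3,4].
μ_θ-semistable layers: μ^(1)=2; μ^(2)=1; μ^(3)=0; μ^(4)=-1/2

((0, 0, 1, 0); (1, 0, 0, 0); (0, 0, 3, 3); (3, 3, 0, 0))


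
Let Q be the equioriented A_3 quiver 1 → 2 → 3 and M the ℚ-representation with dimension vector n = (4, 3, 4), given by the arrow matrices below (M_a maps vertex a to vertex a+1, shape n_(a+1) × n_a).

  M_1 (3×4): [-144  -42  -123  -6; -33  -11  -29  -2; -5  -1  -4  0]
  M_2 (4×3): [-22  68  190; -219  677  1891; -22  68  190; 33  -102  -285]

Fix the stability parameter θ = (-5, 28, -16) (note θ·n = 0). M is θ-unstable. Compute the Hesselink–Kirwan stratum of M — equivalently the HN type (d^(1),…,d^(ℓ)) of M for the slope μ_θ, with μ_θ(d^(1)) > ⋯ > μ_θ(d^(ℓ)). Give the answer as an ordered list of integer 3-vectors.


Via rank(M_{q-1}∘⋯∘M_p): M ≅ I[1,1]^2, I[1,2], I[1,3], I[2,3], I[3,3]^2.
μ_θ-semistable layers: μ^(1)=28; μ^(2)=6; μ^(3)=-5; μ^(4)=-16

((0, 1, 0); (0, 2, 2); (4, 0, 0); (0, 0, 2))


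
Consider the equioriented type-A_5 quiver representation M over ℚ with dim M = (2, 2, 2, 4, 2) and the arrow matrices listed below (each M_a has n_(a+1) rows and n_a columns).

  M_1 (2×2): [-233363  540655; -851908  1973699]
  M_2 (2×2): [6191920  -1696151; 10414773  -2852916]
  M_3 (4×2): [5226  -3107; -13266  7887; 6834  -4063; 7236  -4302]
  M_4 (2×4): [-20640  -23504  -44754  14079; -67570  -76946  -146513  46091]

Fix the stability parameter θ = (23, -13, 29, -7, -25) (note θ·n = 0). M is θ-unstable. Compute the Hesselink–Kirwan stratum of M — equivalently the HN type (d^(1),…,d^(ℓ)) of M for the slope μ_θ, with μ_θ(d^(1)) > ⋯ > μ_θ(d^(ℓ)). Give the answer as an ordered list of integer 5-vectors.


Via rank(M_{q-1}∘⋯∘M_p): M ≅ I[1,3], I[1,5], I[4,4]^2, I[4,5].
μ_θ-semistable layers: μ^(1)=29; μ^(2)=5; μ^(3)=7/5; μ^(4)=-7; μ^(5)=-16

((0, 0, 1, 0, 0); (1, 1, 0, 0, 0); (1, 1, 1, 1, 1); (0, 0, 0, 2, 0); (0, 0, 0, 1, 1))


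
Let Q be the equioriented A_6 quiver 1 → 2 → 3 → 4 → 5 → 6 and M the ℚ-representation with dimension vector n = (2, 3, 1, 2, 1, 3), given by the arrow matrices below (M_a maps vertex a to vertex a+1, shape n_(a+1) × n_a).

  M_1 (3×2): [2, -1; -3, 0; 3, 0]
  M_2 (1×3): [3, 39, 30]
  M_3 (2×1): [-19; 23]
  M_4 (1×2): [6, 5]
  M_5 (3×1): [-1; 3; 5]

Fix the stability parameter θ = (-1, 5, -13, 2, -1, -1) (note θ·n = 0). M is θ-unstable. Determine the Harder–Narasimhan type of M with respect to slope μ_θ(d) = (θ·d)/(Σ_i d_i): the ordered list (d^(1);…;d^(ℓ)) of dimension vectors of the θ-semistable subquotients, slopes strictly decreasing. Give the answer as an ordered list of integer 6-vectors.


Via rank(M_{q-1}∘⋯∘M_p): M ≅ I[1,2], I[1,6], I[2,2], I[4,4], I[6,6]^2.
μ_θ-semistable layers: μ^(1)=5; μ^(2)=2; μ^(3)=0; μ^(4)=-1; μ^(5)=-3

((0, 2, 0, 0, 0, 0); (0, 0, 0, 1, 0, 0); (0, 0, 0, 1, 1, 1); (1, 0, 0, 0, 0, 2); (1, 1, 1, 0, 0, 0))


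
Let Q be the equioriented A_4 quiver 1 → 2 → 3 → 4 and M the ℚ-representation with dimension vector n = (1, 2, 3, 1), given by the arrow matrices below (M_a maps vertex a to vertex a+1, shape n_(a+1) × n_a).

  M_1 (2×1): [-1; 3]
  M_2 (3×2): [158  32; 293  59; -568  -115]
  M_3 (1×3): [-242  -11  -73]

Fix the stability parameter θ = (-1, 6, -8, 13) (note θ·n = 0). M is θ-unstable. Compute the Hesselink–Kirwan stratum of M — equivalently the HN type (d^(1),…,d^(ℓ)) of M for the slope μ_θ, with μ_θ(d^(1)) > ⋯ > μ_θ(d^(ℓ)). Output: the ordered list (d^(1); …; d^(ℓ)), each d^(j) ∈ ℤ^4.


Interval decomposition of M: I[1,4], I[2,3], I[3,3].
HN type (ℓ=3): μ^(1)=13; μ^(2)=-1; μ^(3)=-8

((0, 0, 0, 1); (1, 2, 2, 0); (0, 0, 1, 0))


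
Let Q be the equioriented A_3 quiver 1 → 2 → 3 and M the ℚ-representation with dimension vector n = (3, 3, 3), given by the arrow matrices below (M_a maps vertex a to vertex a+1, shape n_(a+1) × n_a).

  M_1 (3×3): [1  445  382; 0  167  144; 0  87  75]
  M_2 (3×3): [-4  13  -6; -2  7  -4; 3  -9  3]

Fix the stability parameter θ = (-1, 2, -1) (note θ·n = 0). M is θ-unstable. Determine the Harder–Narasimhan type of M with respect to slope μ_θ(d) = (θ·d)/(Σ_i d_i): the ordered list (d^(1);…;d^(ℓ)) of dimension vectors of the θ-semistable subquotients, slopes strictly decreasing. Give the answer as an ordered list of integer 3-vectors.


Barcode: M ≅ I[1,2], I[1,3]^2, I[3,3]. HN layers by μ_θ (3 steps, strictly decreasing):
  μ^(1)=2; μ^(2)=1/2; μ^(3)=-1

((0, 1, 0); (0, 2, 2); (3, 0, 1))


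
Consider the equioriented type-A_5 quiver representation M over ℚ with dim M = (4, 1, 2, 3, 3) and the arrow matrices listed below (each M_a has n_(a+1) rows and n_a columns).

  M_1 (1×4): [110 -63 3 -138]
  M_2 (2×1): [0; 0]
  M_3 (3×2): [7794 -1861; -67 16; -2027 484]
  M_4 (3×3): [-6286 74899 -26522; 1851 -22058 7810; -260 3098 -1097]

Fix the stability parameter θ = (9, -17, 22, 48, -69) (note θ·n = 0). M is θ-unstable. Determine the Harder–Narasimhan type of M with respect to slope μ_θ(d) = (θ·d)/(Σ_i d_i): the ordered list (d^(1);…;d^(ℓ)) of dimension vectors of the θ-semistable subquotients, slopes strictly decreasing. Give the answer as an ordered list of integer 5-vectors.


Barcode: M ≅ I[1,1]^3, I[1,2], I[3,5]^2, I[4,5]. HN layers by μ_θ (4 steps, strictly decreasing):
  μ^(1)=9; μ^(2)=1/3; μ^(3)=-4; μ^(4)=-21/2

((3, 0, 0, 0, 0); (0, 0, 2, 2, 2); (1, 1, 0, 0, 0); (0, 0, 0, 1, 1))


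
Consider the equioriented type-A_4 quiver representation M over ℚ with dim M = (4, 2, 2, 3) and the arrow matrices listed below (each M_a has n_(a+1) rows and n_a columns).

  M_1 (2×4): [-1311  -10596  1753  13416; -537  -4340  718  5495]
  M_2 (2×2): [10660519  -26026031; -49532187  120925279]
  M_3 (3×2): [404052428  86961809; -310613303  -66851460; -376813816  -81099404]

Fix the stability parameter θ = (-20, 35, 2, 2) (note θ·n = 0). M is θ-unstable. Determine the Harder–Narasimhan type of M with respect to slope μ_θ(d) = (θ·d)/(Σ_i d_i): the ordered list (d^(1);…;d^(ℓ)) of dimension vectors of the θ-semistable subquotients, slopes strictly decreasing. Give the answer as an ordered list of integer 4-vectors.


Via rank(M_{q-1}∘⋯∘M_p): M ≅ I[1,1]^2, I[1,4]^2, I[4,4].
μ_θ-semistable layers: μ^(1)=13; μ^(2)=2; μ^(3)=-20

((0, 2, 2, 2); (0, 0, 0, 1); (4, 0, 0, 0))


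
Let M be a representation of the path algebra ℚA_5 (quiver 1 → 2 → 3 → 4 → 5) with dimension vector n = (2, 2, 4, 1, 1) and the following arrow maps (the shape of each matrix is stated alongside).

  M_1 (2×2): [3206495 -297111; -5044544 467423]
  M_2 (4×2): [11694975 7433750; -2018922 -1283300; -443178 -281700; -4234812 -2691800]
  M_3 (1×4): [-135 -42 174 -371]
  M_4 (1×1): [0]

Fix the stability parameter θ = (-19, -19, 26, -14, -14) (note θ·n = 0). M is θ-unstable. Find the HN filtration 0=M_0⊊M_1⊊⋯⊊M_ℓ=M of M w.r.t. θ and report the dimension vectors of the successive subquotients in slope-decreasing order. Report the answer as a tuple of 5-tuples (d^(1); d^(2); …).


Barcode: M ≅ I[1,2], I[1,4], I[3,3]^3, I[5,5]. HN layers by μ_θ (4 steps, strictly decreasing):
  μ^(1)=26; μ^(2)=6; μ^(3)=-14; μ^(4)=-19

((0, 0, 3, 0, 0); (0, 0, 1, 1, 0); (0, 0, 0, 0, 1); (2, 2, 0, 0, 0))


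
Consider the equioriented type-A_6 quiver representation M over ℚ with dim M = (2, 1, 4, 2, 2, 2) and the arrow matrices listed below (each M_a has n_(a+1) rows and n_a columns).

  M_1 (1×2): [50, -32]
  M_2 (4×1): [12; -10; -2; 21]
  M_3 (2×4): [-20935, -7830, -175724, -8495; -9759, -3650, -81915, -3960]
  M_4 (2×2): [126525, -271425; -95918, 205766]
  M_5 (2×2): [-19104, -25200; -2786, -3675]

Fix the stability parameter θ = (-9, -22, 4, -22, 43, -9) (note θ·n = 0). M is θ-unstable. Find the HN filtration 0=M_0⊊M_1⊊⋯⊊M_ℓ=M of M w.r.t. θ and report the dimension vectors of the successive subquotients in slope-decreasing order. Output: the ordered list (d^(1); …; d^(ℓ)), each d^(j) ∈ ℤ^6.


Interval decomposition of M: I[1,1], I[1,5], I[3,3]^2, I[3,4], I[5,6], I[6,6].
HN type (ℓ=5): μ^(1)=43; μ^(2)=17; μ^(3)=4; μ^(4)=-9; μ^(5)=-31/2

((0, 0, 0, 0, 1, 0); (0, 0, 0, 0, 1, 1); (0, 0, 2, 0, 0, 0); (1, 0, 2, 2, 0, 1); (1, 1, 0, 0, 0, 0))


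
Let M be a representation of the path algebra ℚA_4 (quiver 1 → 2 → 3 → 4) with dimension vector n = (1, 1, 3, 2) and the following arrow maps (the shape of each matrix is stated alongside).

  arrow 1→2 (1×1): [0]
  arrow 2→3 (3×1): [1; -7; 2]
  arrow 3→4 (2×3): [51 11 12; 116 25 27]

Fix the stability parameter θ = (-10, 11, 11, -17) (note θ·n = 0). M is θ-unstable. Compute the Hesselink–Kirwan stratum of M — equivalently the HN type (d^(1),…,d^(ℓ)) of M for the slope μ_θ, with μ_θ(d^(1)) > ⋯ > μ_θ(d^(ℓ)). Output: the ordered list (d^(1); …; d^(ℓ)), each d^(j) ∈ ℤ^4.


Barcode: M ≅ I[1,1], I[2,4], I[3,3], I[3,4]. HN layers by μ_θ (4 steps, strictly decreasing):
  μ^(1)=11; μ^(2)=5/3; μ^(3)=-3; μ^(4)=-10

((0, 0, 1, 0); (0, 1, 1, 1); (0, 0, 1, 1); (1, 0, 0, 0))


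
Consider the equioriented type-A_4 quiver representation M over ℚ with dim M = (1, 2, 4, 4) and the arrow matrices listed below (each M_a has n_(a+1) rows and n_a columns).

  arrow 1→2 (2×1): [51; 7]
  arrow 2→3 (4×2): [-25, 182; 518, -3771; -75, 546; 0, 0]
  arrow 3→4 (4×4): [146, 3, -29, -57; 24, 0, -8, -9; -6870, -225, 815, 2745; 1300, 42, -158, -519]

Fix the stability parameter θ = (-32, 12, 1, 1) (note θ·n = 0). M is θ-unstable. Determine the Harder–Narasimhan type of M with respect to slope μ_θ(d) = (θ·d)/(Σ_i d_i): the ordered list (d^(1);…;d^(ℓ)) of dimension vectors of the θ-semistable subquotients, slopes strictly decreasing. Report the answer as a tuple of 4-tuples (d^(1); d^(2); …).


Via rank(M_{q-1}∘⋯∘M_p): M ≅ I[1,4], I[2,3], I[3,3], I[3,4], I[4,4]^2.
μ_θ-semistable layers: μ^(1)=13/2; μ^(2)=14/3; μ^(3)=1; μ^(4)=-32

((0, 1, 1, 0); (0, 1, 1, 1); (0, 0, 2, 3); (1, 0, 0, 0))


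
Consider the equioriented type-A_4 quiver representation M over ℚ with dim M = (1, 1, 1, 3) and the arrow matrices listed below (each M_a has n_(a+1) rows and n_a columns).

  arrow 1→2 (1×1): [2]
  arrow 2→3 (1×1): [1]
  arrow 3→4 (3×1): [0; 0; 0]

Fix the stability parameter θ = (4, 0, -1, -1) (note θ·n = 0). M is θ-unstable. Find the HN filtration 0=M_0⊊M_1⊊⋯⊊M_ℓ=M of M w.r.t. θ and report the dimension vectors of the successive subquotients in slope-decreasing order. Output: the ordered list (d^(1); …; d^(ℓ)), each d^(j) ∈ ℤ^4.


Interval decomposition of M: I[1,3], I[4,4]^3.
HN type (ℓ=2): μ^(1)=1; μ^(2)=-1

((1, 1, 1, 0); (0, 0, 0, 3))


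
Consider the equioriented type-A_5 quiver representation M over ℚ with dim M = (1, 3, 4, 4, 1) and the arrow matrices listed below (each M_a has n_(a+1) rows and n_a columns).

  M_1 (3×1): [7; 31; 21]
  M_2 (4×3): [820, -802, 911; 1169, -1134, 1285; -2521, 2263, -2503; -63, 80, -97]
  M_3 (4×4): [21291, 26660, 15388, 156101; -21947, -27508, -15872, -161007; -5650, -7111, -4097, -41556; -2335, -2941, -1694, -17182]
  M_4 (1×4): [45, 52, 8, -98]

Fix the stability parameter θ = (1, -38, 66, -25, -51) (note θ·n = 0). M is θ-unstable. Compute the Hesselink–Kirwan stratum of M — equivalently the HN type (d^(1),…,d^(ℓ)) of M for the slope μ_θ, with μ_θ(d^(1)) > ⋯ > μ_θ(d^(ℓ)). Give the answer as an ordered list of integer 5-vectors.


Via rank(M_{q-1}∘⋯∘M_p): M ≅ I[1,5], I[2,4]^2, I[3,4].
μ_θ-semistable layers: μ^(1)=41/2; μ^(2)=-10/3; μ^(3)=-37/2; μ^(4)=-38

((0, 0, 3, 3, 0); (0, 0, 1, 1, 1); (1, 1, 0, 0, 0); (0, 2, 0, 0, 0))


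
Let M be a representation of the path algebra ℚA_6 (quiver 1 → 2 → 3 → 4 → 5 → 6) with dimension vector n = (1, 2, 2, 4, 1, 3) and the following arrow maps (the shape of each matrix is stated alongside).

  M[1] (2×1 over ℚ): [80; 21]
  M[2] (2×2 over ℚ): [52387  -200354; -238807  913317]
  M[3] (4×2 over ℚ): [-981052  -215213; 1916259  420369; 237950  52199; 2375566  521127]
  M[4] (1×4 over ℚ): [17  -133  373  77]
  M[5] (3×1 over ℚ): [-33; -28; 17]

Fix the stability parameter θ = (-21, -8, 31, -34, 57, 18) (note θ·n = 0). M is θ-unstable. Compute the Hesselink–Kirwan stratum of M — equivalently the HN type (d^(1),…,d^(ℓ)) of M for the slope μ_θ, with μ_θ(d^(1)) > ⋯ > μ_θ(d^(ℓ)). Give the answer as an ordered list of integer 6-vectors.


Via rank(M_{q-1}∘⋯∘M_p): M ≅ I[1,6], I[2,4], I[4,4]^2, I[6,6]^2.
μ_θ-semistable layers: μ^(1)=75/2; μ^(2)=18; μ^(3)=-3/2; μ^(4)=-8; μ^(5)=-21; μ^(6)=-34

((0, 0, 0, 0, 1, 1); (0, 0, 0, 0, 0, 2); (0, 0, 2, 2, 0, 0); (0, 2, 0, 0, 0, 0); (1, 0, 0, 0, 0, 0); (0, 0, 0, 2, 0, 0))


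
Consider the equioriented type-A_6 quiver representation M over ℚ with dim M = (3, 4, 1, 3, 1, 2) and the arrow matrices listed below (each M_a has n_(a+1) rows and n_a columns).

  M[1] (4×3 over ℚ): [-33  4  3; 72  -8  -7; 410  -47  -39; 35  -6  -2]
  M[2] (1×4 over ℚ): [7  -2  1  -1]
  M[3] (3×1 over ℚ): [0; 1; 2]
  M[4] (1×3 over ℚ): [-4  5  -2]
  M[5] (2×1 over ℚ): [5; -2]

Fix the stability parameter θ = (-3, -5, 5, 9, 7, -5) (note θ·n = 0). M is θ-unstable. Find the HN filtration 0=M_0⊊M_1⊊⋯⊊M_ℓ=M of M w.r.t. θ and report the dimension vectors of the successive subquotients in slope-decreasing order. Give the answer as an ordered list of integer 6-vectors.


Interval decomposition of M: I[1,2]^2, I[1,6], I[2,2], I[4,4]^2, I[6,6].
HN type (ℓ=4): μ^(1)=9; μ^(2)=4; μ^(3)=-4; μ^(4)=-5

((0, 0, 0, 2, 0, 0); (0, 0, 1, 1, 1, 1); (3, 3, 0, 0, 0, 0); (0, 1, 0, 0, 0, 1))


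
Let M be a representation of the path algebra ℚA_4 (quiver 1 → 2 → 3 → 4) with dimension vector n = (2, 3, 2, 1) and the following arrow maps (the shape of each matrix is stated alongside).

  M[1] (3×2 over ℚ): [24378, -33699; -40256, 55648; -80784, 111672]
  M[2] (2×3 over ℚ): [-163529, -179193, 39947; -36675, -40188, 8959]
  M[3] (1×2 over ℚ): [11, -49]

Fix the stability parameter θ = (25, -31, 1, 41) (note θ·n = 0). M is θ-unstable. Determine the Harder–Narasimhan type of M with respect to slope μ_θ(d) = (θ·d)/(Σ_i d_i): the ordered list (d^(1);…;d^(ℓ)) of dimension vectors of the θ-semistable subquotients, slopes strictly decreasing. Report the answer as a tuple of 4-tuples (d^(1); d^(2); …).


Interval decomposition of M: I[1,1], I[1,3], I[2,2], I[2,4].
HN type (ℓ=5): μ^(1)=41; μ^(2)=25; μ^(3)=1; μ^(4)=-3; μ^(5)=-31

((0, 0, 0, 1); (1, 0, 0, 0); (0, 0, 2, 0); (1, 1, 0, 0); (0, 2, 0, 0))


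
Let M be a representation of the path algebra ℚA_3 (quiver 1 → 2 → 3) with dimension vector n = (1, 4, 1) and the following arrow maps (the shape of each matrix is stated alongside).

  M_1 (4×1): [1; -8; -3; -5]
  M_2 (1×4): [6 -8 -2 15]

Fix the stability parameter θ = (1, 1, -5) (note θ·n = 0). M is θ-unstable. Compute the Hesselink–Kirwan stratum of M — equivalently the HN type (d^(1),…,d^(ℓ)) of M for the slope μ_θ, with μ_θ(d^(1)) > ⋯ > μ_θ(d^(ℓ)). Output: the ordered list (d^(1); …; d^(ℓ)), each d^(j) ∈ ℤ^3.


Barcode: M ≅ I[1,3], I[2,2]^3. HN layers by μ_θ (2 steps, strictly decreasing):
  μ^(1)=1; μ^(2)=-1

((0, 3, 0); (1, 1, 1))


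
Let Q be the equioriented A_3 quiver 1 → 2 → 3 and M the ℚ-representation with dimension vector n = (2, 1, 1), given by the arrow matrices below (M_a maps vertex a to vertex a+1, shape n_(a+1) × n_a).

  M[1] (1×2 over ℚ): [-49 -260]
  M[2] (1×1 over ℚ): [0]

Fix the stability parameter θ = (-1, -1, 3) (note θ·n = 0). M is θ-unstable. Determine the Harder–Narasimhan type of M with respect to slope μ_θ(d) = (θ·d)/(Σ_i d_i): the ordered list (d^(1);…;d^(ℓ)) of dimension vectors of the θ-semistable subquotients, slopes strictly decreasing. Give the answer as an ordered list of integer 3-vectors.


Via rank(M_{q-1}∘⋯∘M_p): M ≅ I[1,1], I[1,2], I[3,3].
μ_θ-semistable layers: μ^(1)=3; μ^(2)=-1

((0, 0, 1); (2, 1, 0))


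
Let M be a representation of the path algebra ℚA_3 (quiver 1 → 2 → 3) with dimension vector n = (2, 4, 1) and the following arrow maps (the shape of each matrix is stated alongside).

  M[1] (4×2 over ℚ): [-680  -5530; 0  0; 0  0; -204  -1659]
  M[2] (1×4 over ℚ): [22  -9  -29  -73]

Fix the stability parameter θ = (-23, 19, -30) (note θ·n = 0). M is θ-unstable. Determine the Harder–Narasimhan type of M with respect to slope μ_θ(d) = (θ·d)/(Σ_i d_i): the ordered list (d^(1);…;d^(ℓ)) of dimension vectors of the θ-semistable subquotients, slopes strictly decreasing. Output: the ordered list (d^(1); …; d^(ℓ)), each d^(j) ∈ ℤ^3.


Interval decomposition of M: I[1,1], I[1,3], I[2,2]^3.
HN type (ℓ=3): μ^(1)=19; μ^(2)=-11/2; μ^(3)=-23

((0, 3, 0); (0, 1, 1); (2, 0, 0))


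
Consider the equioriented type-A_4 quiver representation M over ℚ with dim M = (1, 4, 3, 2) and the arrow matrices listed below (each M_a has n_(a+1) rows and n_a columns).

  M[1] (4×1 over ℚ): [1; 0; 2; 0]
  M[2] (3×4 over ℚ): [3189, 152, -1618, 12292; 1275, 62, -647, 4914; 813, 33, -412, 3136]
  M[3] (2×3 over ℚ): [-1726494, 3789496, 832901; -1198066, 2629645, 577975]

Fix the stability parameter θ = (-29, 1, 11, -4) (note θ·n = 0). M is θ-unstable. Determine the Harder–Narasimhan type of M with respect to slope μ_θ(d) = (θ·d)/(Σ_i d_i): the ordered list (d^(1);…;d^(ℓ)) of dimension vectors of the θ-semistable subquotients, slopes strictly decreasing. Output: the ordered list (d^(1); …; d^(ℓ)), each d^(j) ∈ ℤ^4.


Via rank(M_{q-1}∘⋯∘M_p): M ≅ I[1,4], I[2,2], I[2,3], I[2,4].
μ_θ-semistable layers: μ^(1)=11; μ^(2)=7/2; μ^(3)=1; μ^(4)=-29

((0, 0, 1, 0); (0, 0, 2, 2); (0, 4, 0, 0); (1, 0, 0, 0))


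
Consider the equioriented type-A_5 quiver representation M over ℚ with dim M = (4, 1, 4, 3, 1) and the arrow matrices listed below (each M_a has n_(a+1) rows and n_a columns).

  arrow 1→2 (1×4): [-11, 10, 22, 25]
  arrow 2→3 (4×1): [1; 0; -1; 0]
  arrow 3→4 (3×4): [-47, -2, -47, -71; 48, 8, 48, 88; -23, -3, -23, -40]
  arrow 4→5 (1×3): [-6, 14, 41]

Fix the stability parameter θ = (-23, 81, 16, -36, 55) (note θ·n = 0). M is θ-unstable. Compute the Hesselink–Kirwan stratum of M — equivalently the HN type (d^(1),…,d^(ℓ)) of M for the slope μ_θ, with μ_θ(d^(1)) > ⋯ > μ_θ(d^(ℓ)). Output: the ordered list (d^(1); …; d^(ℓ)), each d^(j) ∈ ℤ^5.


Via rank(M_{q-1}∘⋯∘M_p): M ≅ I[1,1]^3, I[1,3], I[3,3], I[3,4], I[3,5], I[4,4].
μ_θ-semistable layers: μ^(1)=55; μ^(2)=97/2; μ^(3)=16; μ^(4)=-10; μ^(5)=-23; μ^(6)=-36

((0, 0, 0, 0, 1); (0, 1, 1, 0, 0); (0, 0, 1, 0, 0); (0, 0, 2, 2, 0); (4, 0, 0, 0, 0); (0, 0, 0, 1, 0))


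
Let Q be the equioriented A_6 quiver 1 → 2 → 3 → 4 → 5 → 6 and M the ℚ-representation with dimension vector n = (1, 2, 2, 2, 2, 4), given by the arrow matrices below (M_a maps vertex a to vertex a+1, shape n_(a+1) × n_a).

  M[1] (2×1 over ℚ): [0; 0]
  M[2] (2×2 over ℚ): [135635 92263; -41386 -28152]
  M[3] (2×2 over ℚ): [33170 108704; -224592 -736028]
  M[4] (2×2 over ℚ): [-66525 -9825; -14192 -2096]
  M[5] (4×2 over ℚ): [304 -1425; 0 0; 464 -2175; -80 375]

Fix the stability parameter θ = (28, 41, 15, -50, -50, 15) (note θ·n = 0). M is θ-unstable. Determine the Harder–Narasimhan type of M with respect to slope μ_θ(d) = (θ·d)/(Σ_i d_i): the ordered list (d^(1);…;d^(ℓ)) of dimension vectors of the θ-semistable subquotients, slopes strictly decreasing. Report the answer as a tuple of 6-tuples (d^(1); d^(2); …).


Interval decomposition of M: I[1,1], I[2,4], I[2,5], I[5,6], I[6,6]^3.
HN type (ℓ=5): μ^(1)=28; μ^(2)=15; μ^(3)=2; μ^(4)=-11; μ^(5)=-50

((1, 0, 0, 0, 0, 0); (0, 0, 0, 0, 0, 4); (0, 1, 1, 1, 0, 0); (0, 1, 1, 1, 1, 0); (0, 0, 0, 0, 1, 0))


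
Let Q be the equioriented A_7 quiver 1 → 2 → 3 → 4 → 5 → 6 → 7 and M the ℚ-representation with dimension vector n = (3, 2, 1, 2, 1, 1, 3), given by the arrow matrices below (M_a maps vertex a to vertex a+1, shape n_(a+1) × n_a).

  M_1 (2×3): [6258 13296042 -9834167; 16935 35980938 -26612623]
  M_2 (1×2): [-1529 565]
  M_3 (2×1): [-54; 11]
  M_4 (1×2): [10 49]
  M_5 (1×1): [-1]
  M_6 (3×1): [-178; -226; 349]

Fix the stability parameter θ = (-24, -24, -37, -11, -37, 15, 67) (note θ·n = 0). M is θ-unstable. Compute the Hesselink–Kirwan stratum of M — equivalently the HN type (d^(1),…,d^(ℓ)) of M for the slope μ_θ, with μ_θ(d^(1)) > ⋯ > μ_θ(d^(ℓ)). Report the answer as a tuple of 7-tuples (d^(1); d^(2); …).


Barcode: M ≅ I[1,1], I[1,2], I[1,7], I[4,4], I[7,7]^2. HN layers by μ_θ (5 steps, strictly decreasing):
  μ^(1)=67; μ^(2)=15; μ^(3)=-11; μ^(4)=-24; μ^(5)=-85/3

((0, 0, 0, 0, 0, 0, 3); (0, 0, 0, 0, 0, 1, 0); (0, 0, 0, 1, 0, 0, 0); (2, 1, 0, 1, 1, 0, 0); (1, 1, 1, 0, 0, 0, 0))


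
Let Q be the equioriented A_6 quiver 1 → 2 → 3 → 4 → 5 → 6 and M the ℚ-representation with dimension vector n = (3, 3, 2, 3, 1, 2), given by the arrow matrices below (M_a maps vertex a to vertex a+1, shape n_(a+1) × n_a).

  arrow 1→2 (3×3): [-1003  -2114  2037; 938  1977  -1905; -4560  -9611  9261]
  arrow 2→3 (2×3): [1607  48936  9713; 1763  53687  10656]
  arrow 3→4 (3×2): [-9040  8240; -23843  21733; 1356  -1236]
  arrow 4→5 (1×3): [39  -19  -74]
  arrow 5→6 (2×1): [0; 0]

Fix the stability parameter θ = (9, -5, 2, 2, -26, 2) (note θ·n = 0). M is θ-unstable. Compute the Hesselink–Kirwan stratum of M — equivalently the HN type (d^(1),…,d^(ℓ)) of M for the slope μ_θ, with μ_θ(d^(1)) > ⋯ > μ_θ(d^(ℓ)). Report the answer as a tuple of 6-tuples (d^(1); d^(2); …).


Barcode: M ≅ I[1,1], I[1,2], I[1,3], I[2,5], I[4,4]^2, I[6,6]^2. HN layers by μ_θ (3 steps, strictly decreasing):
  μ^(1)=9; μ^(2)=2; μ^(3)=-27/4

((1, 0, 0, 0, 0, 0); (2, 2, 1, 2, 0, 2); (0, 1, 1, 1, 1, 0))


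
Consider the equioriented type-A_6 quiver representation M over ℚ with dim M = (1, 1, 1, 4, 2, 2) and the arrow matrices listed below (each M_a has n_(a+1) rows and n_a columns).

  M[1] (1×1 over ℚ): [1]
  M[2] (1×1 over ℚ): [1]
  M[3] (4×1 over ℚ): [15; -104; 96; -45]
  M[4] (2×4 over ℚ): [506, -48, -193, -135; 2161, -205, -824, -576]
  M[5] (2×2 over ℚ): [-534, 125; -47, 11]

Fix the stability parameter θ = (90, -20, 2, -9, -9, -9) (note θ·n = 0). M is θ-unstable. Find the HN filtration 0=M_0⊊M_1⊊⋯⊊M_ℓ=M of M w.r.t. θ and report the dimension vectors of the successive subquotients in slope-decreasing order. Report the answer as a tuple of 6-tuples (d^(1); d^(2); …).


Barcode: M ≅ I[1,6], I[4,4]^2, I[4,6]. HN layers by μ_θ (2 steps, strictly decreasing):
  μ^(1)=15/2; μ^(2)=-9

((1, 1, 1, 1, 1, 1); (0, 0, 0, 3, 1, 1))


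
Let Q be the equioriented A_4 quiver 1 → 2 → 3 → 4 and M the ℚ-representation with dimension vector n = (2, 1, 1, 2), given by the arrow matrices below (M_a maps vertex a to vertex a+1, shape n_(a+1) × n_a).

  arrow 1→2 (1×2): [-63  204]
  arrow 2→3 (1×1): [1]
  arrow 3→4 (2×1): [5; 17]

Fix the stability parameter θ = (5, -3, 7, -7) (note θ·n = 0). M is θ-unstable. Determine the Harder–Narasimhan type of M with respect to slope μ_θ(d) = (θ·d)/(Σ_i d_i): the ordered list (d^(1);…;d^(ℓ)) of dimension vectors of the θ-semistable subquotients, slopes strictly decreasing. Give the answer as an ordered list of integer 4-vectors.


Barcode: M ≅ I[1,1], I[1,4], I[4,4]. HN layers by μ_θ (3 steps, strictly decreasing):
  μ^(1)=5; μ^(2)=1/2; μ^(3)=-7

((1, 0, 0, 0); (1, 1, 1, 1); (0, 0, 0, 1))


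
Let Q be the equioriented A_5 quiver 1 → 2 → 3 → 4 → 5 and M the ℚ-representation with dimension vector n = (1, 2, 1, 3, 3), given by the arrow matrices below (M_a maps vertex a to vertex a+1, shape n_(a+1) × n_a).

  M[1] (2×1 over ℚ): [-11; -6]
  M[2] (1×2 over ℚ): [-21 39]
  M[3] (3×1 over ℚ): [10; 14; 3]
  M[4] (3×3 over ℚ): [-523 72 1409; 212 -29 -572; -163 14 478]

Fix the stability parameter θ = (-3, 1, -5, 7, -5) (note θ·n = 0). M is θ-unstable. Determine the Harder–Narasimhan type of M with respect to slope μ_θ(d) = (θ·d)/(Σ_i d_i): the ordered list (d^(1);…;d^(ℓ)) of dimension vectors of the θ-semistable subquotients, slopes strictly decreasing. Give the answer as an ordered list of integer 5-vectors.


Via rank(M_{q-1}∘⋯∘M_p): M ≅ I[1,5], I[2,2], I[4,5]^2.
μ_θ-semistable layers: μ^(1)=1; μ^(2)=-2; μ^(3)=-3

((0, 1, 0, 3, 3); (0, 1, 1, 0, 0); (1, 0, 0, 0, 0))


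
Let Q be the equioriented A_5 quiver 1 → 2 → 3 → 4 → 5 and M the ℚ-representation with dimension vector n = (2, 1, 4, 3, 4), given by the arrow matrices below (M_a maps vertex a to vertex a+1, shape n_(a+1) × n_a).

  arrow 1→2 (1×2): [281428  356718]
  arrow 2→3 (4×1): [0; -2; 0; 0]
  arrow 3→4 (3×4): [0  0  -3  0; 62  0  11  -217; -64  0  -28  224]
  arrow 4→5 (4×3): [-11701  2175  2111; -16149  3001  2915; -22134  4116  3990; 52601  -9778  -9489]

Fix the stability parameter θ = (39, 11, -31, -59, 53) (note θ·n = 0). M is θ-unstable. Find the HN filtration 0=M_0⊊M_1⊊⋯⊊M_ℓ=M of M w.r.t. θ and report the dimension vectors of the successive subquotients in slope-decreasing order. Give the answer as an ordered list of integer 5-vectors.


Barcode: M ≅ I[1,1], I[1,3], I[3,3], I[3,5]^2, I[4,4], I[5,5]^2. HN layers by μ_θ (6 steps, strictly decreasing):
  μ^(1)=53; μ^(2)=39; μ^(3)=19/3; μ^(4)=-31; μ^(5)=-45; μ^(6)=-59

((0, 0, 0, 0, 4); (1, 0, 0, 0, 0); (1, 1, 1, 0, 0); (0, 0, 1, 0, 0); (0, 0, 2, 2, 0); (0, 0, 0, 1, 0))


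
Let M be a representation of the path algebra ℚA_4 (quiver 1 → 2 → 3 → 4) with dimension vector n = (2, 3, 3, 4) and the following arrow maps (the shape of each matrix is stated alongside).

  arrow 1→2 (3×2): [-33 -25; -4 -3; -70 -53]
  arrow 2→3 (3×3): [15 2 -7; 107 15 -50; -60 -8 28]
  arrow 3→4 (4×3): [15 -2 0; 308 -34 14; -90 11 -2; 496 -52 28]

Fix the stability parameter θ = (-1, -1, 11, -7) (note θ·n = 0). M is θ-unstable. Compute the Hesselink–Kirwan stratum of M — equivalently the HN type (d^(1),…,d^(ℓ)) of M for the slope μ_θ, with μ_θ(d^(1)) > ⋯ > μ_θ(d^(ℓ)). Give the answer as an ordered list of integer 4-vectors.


Interval decomposition of M: I[1,2], I[1,4], I[2,4], I[3,4], I[4,4].
HN type (ℓ=3): μ^(1)=2; μ^(2)=-1; μ^(3)=-7

((0, 0, 3, 3); (2, 3, 0, 0); (0, 0, 0, 1))


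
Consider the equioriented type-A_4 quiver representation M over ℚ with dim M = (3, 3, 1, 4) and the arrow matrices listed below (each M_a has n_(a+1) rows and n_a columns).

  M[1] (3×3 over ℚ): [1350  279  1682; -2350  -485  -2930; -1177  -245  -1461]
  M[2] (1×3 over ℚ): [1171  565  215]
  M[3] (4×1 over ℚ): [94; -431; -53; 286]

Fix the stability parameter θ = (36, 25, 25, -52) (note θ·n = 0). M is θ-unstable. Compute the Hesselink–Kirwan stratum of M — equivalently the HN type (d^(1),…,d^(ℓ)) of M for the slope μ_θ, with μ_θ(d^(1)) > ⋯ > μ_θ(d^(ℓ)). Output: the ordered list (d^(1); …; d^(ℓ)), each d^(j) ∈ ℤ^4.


Interval decomposition of M: I[1,1], I[1,2], I[1,4], I[2,2], I[4,4]^3.
HN type (ℓ=5): μ^(1)=36; μ^(2)=61/2; μ^(3)=25; μ^(4)=17/2; μ^(5)=-52

((1, 0, 0, 0); (1, 1, 0, 0); (0, 1, 0, 0); (1, 1, 1, 1); (0, 0, 0, 3))


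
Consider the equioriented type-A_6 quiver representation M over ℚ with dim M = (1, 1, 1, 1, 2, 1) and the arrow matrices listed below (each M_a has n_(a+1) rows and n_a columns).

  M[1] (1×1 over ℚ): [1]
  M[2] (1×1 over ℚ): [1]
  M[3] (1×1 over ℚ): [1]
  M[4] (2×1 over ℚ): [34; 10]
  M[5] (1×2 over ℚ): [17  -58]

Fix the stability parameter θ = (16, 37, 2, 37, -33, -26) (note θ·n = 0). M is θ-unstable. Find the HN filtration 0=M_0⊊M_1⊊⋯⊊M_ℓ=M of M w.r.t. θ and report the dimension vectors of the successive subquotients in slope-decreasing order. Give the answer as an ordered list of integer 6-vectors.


Interval decomposition of M: I[1,6], I[5,5].
HN type (ℓ=2): μ^(1)=11/2; μ^(2)=-33

((1, 1, 1, 1, 1, 1); (0, 0, 0, 0, 1, 0))


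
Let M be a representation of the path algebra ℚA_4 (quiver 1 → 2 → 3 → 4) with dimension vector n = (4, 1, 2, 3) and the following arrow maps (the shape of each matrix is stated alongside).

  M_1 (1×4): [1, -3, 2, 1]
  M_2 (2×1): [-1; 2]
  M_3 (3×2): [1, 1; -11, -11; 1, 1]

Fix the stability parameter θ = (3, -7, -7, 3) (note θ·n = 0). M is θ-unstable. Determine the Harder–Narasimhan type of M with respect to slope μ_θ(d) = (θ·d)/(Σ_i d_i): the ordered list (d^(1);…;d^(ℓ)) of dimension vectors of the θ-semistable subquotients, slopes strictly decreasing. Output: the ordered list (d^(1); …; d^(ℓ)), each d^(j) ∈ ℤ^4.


Via rank(M_{q-1}∘⋯∘M_p): M ≅ I[1,1]^3, I[1,4], I[3,3], I[4,4]^2.
μ_θ-semistable layers: μ^(1)=3; μ^(2)=-11/3; μ^(3)=-7

((3, 0, 0, 3); (1, 1, 1, 0); (0, 0, 1, 0))


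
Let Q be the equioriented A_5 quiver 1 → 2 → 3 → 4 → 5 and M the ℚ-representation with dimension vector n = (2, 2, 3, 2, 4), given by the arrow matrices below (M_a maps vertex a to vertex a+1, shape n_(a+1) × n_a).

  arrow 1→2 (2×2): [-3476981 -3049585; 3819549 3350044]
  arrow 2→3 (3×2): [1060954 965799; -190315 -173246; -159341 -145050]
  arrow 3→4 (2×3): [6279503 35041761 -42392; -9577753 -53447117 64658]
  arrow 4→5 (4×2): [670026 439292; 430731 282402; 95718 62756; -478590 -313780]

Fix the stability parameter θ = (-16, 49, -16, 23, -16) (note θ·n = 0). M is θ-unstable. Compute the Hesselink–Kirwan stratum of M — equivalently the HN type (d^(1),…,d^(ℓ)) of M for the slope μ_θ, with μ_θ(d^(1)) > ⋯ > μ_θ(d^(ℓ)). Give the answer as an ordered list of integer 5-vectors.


Interval decomposition of M: I[1,3], I[1,5], I[3,4], I[5,5]^3.
HN type (ℓ=4): μ^(1)=23; μ^(2)=33/2; μ^(3)=10; μ^(4)=-16

((0, 0, 0, 1, 0); (0, 1, 1, 0, 0); (0, 1, 1, 1, 1); (2, 0, 1, 0, 3))


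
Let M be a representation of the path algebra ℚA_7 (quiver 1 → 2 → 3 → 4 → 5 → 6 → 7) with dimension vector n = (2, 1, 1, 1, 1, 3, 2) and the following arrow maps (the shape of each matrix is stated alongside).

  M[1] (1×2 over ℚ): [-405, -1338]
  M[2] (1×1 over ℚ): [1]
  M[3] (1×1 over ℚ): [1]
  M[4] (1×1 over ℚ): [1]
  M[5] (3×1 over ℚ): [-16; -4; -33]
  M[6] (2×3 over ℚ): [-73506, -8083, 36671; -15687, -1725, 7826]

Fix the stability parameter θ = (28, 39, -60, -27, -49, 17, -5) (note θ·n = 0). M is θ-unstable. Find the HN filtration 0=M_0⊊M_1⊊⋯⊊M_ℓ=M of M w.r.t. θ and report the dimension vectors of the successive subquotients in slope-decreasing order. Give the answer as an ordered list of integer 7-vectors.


Barcode: M ≅ I[1,1], I[1,7], I[6,6], I[6,7]. HN layers by μ_θ (4 steps, strictly decreasing):
  μ^(1)=28; μ^(2)=17; μ^(3)=6; μ^(4)=-69/5

((1, 0, 0, 0, 0, 0, 0); (0, 0, 0, 0, 0, 1, 0); (0, 0, 0, 0, 0, 2, 2); (1, 1, 1, 1, 1, 0, 0))


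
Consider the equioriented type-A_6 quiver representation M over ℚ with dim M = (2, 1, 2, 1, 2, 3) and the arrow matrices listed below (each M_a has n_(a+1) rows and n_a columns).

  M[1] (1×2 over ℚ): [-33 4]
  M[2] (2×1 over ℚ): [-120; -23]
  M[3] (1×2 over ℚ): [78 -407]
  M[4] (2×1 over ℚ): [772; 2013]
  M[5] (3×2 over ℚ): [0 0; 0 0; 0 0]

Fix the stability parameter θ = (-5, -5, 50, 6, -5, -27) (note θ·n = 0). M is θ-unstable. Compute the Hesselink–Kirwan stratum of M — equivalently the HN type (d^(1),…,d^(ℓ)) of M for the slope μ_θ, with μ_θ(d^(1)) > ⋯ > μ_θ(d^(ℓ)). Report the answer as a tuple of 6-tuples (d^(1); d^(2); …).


Interval decomposition of M: I[1,1], I[1,5], I[3,3], I[5,5], I[6,6]^3.
HN type (ℓ=4): μ^(1)=50; μ^(2)=17; μ^(3)=-5; μ^(4)=-27

((0, 0, 1, 0, 0, 0); (0, 0, 1, 1, 1, 0); (2, 1, 0, 0, 1, 0); (0, 0, 0, 0, 0, 3))


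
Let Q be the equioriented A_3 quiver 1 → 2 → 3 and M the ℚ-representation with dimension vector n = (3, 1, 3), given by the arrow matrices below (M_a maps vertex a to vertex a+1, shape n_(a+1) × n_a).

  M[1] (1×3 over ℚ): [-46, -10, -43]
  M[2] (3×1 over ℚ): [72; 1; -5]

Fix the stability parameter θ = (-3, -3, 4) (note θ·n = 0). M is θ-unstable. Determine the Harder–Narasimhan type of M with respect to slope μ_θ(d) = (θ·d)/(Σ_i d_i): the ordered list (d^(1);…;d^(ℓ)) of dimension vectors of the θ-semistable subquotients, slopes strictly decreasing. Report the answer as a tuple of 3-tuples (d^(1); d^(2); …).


Via rank(M_{q-1}∘⋯∘M_p): M ≅ I[1,1]^2, I[1,3], I[3,3]^2.
μ_θ-semistable layers: μ^(1)=4; μ^(2)=-3

((0, 0, 3); (3, 1, 0))


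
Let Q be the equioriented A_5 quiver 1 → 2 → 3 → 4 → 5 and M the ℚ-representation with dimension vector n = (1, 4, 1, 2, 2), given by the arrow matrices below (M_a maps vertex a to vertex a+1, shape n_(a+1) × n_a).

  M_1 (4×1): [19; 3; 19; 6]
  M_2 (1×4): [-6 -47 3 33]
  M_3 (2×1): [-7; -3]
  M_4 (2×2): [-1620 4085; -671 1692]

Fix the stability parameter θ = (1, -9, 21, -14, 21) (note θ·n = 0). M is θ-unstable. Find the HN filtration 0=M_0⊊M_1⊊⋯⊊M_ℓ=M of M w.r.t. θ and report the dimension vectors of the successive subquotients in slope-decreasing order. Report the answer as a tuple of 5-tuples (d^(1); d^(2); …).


Interval decomposition of M: I[1,2], I[2,2]^2, I[2,5], I[4,5].
HN type (ℓ=5): μ^(1)=21; μ^(2)=7/2; μ^(3)=-4; μ^(4)=-9; μ^(5)=-14

((0, 0, 0, 0, 2); (0, 0, 1, 1, 0); (1, 1, 0, 0, 0); (0, 3, 0, 0, 0); (0, 0, 0, 1, 0))


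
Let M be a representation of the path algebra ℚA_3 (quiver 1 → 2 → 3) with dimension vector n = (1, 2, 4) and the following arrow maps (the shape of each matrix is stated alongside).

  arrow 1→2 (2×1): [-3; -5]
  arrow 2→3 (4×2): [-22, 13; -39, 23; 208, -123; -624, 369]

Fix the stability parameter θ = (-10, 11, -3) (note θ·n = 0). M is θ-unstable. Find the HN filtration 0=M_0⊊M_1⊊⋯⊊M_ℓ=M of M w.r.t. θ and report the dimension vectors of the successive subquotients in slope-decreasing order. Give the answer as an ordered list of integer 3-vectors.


Interval decomposition of M: I[1,3], I[2,3], I[3,3]^2.
HN type (ℓ=3): μ^(1)=4; μ^(2)=-3; μ^(3)=-10

((0, 2, 2); (0, 0, 2); (1, 0, 0))


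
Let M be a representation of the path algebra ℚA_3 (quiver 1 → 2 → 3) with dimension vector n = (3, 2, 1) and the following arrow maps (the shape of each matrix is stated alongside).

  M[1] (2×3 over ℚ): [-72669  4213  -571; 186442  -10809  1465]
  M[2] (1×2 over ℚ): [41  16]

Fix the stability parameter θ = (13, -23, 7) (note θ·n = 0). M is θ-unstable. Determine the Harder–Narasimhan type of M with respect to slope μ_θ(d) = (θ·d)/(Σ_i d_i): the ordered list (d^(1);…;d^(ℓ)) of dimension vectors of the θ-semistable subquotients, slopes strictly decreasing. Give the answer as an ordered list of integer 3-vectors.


Interval decomposition of M: I[1,1], I[1,2], I[1,3].
HN type (ℓ=3): μ^(1)=13; μ^(2)=7; μ^(3)=-5

((1, 0, 0); (0, 0, 1); (2, 2, 0))


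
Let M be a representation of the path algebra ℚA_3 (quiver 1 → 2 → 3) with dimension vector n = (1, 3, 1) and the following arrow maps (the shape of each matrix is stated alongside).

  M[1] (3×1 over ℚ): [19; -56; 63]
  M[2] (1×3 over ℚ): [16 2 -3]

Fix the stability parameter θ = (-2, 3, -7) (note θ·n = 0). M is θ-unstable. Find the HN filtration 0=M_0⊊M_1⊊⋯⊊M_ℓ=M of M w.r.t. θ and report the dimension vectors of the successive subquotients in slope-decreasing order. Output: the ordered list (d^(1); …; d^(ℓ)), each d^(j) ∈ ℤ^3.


Via rank(M_{q-1}∘⋯∘M_p): M ≅ I[1,3], I[2,2]^2.
μ_θ-semistable layers: μ^(1)=3; μ^(2)=-2

((0, 2, 0); (1, 1, 1))


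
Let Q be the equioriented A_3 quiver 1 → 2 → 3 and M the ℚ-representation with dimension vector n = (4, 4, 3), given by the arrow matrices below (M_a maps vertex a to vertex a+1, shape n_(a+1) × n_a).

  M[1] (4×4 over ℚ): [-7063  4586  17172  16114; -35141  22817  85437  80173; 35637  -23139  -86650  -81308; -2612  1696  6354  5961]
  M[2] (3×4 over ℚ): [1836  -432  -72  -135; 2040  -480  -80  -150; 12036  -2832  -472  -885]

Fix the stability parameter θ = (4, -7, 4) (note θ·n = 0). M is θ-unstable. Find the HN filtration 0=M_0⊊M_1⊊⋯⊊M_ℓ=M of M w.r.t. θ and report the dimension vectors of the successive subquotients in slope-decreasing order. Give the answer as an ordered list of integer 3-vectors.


Barcode: M ≅ I[1,2]^3, I[1,3], I[3,3]^2. HN layers by μ_θ (2 steps, strictly decreasing):
  μ^(1)=4; μ^(2)=-3/2

((0, 0, 3); (4, 4, 0))


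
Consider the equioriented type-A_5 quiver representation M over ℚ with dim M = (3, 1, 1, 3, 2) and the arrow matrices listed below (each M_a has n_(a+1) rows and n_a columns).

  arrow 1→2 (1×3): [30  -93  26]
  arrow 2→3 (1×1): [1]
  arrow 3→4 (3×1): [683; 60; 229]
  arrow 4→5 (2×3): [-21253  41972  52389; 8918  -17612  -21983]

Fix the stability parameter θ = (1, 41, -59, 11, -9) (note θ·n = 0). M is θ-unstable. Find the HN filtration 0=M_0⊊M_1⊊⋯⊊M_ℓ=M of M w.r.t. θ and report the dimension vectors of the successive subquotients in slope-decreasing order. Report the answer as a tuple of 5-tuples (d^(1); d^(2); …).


Interval decomposition of M: I[1,1]^2, I[1,5], I[4,4], I[4,5].
HN type (ℓ=3): μ^(1)=11; μ^(2)=1; μ^(3)=-17/3

((0, 0, 0, 1, 0); (2, 0, 0, 2, 2); (1, 1, 1, 0, 0))
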